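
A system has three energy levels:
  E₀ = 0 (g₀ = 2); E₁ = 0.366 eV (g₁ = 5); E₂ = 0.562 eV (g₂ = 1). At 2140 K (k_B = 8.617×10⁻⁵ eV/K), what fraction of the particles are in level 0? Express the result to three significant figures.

0.731

k_BT = 8.617×10⁻⁵ × 2140 K = 0.18440 eV.
Eᵢ/kT = 0, 1.9848, 3.0477.
Z = Σ gᵢe^(−Eᵢ/kT) = 2·e^(−0) + 5·e^(−1.9848) + 1·e^(−3.0477) = 2.0000 + 0.68704 + 0.047468 = 2.7345.
P₀ = g₀ e^(−E₀/kT) / Z = 2.0000/2.7345 = 0.731.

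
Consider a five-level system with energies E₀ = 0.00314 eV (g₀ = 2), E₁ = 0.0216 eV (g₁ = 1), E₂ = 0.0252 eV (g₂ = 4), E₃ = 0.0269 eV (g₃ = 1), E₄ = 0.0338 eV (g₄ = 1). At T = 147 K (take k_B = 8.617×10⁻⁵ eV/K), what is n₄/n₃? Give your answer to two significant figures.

k_BT = 8.617×10⁻⁵ × 147 K = 0.01267 eV.
n₄/n₃ = (g₄/g₃) exp[−(E₄−E₃)/kT] = (1/1) × exp(−(0.0069 eV)/(0.01267 eV)) = (1/1) × exp(-0.5446) = 0.58.

0.58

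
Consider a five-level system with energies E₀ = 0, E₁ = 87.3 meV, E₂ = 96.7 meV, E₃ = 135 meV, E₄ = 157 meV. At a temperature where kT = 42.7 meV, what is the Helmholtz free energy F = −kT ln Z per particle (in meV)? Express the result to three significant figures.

Eᵢ/kT = 0, 2.0445, 2.2646, 3.1616, 3.6768.
Z = Σ e^(−Eᵢ/kT) = e^(−0) + e^(−2.0445) + e^(−2.2646) + e^(−3.1616) + e^(−3.6768) = 1.0000 + 0.12944 + 0.10387 + 0.042358 + 0.025304 = 1.3010.
F = −kT ln Z = −42.7 × ln(1.3010) = −42.7 × 0.26313 = -11.2 meV.

-11.2 meV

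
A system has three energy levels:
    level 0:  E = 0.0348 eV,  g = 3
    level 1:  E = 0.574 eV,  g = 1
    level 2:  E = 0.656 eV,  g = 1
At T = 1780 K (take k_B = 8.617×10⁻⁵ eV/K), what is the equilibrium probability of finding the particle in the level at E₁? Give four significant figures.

k_BT = 8.617×10⁻⁵ × 1780 K = 0.153383 eV.
Eᵢ/kT = 0.226883, 3.74227, 4.27688.
Z = Σ gᵢe^(−Eᵢ/kT) = 3·e^(−0.226883) + 1·e^(−3.74227) + 1·e^(−4.27688) = 2.39104 + 0.0237002 + 0.0138859 = 2.42863.
P₁ = g₁ e^(−E₁/kT) / Z = 0.0237002/2.42863 = 0.009759.

0.009759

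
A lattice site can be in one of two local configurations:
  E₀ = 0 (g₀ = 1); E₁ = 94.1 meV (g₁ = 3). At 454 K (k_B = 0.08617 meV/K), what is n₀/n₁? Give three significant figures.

k_BT = 0.08617 × 454 K = 39.121 meV.
n₀/n₁ = (g₀/g₁) exp[−(E₀−E₁)/kT] = (1/3) × exp(−(-94.1 meV)/(39.121 meV)) = (1/3) × exp(2.4054) = 3.69.

3.69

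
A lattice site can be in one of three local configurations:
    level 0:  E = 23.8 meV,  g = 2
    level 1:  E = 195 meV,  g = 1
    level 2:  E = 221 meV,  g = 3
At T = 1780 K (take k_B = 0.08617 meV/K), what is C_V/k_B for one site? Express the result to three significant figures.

0.358

k_BT = 0.08617 × 1780 K = 153.38 meV.
Eᵢ/kT = 0.15517, 1.2714, 1.4409.
Z = Σ gᵢe^(−Eᵢ/kT) = 2·e^(−0.15517) + 1·e^(−1.2714) + 3·e^(−1.4409) = 1.7125 + 0.28044 + 0.71014 = 2.7031.
⟨E⟩ = 93.368 meV, ⟨E²⟩ = 17135 meV².
C_V/k_B = (⟨E²⟩ − ⟨E⟩²)/(kT)² = (17135 − 8717.6)/23525 = 0.358.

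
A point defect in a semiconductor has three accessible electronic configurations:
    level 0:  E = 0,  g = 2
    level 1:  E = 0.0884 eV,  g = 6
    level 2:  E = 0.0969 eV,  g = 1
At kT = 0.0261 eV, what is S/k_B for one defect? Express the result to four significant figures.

Eᵢ/kT = 0, 3.38697, 3.71264.
Z = Σ gᵢe^(−Eᵢ/kT) = 2·e^(−0) + 6·e^(−3.38697) + 1·e^(−3.71264) = 2.00000 + 0.202866 + 0.0244130 = 2.22728.
⟨E⟩ = Σ EᵢPᵢ = 0.00911380 eV.
S/k_B = ln Z + ⟨E⟩/kT = ln(2.22728) + 0.00911380/0.0261 = 0.800781 + 0.349188 = 1.150.

1.150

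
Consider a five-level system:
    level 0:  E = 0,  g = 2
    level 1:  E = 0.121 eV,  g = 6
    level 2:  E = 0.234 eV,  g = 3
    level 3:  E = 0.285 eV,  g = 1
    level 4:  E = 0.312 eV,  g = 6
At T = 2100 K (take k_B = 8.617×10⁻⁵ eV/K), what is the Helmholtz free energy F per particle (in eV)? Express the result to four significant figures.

-0.3566 eV

k_BT = 8.617×10⁻⁵ × 2100 K = 0.180957 eV.
Eᵢ/kT = 0, 0.668667, 1.29312, 1.57496, 1.72417.
Z = Σ gᵢe^(−Eᵢ/kT) = 2·e^(−0) + 6·e^(−0.668667) + 3·e^(−1.29312) + 1·e^(−1.57496) + 6·e^(−1.72417) = 2.00000 + 3.07435 + 0.823240 + 0.207016 + 1.06993 = 7.17454.
F = −kT ln Z = −0.180957 × ln(7.17454) = −0.180957 × 1.97054 = -0.3566 eV.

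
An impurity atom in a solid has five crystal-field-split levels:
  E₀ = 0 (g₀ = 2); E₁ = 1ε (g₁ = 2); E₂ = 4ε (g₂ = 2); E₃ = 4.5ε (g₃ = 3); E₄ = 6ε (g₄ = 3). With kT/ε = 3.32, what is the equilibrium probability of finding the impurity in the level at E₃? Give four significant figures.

0.1447

Eᵢ/kT = 0, 0.301205, 1.20482, 1.35542, 1.80723.
Z = Σ gᵢe^(−Eᵢ/kT) = 2·e^(−0) + 2·e^(−0.301205) + 2·e^(−1.20482) + 3·e^(−1.35542) + 3·e^(−1.80723) = 2.00000 + 1.47985 + 0.599492 + 0.773517 + 0.492324 = 5.34518.
P₃ = g₃ e^(−E₃/kT) / Z = 0.773517/5.34518 = 0.1447.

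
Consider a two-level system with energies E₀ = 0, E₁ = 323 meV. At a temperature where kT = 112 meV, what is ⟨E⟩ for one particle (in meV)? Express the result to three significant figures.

Eᵢ/kT = 0, 2.8839.
Z = Σ e^(−Eᵢ/kT) = e^(−0) + e^(−2.8839) = 1.0000 + 0.055916 = 1.0559.
⟨E⟩ = Σ Eᵢ e^(−Eᵢ/kT) / Z = (0·1.0000 + 323·0.055916) / 1.0559 = 17.1 meV.

17.1 meV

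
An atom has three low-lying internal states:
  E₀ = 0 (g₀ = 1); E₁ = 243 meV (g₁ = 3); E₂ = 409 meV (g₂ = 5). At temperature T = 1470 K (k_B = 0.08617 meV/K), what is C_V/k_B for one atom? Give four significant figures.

k_BT = 0.08617 × 1470 K = 126.670 meV.
Eᵢ/kT = 0, 1.91837, 3.22886.
Z = Σ gᵢe^(−Eᵢ/kT) = 1·e^(−0) + 3·e^(−1.91837) + 5·e^(−3.22886) = 1.00000 + 0.440538 + 0.198013 = 1.63855.
⟨E⟩ = 114.759 meV, ⟨E²⟩ = 36091.1 meV².
C_V/k_B = (⟨E²⟩ − ⟨E⟩²)/(kT)² = (36091.1 − 13169.6)/16045.3 = 1.429.

1.429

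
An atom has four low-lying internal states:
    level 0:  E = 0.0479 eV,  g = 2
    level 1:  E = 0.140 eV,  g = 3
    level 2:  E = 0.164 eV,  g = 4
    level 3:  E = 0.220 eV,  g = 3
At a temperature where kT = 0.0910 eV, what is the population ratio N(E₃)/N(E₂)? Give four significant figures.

n₃/n₂ = (g₃/g₂) exp[−(E₃−E₂)/kT] = (3/4) × exp(−(0.056 eV)/(0.0910 eV)) = (3/4) × exp(-0.615385) = 0.4053.

0.4053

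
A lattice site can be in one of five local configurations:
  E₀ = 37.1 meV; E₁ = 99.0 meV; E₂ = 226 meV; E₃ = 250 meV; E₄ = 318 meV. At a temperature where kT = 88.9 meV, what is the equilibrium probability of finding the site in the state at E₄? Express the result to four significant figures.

0.02423

Eᵢ/kT = 0.417323, 1.11361, 2.54218, 2.81215, 3.57705.
Z = Σ e^(−Eᵢ/kT) = e^(−0.417323) + e^(−1.11361) + e^(−2.54218) + e^(−2.81215) + e^(−3.57705) = 0.658808 + 0.328371 + 0.0786947 + 0.0600757 + 0.0279581 = 1.15391.
P₄ = e^(−E₄/kT) / Z = 0.0279581/1.15391 = 0.02423.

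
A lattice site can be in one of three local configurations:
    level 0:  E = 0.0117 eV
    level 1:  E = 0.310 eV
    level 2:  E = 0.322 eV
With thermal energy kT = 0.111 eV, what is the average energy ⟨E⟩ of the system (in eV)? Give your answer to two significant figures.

0.046 eV

Eᵢ/kT = 0.1054, 2.793, 2.901.
Z = Σ e^(−Eᵢ/kT) = e^(−0.1054) + e^(−2.793) + e^(−2.901) = 0.9000 + 0.06124 + 0.05497 = 1.016.
⟨E⟩ = Σ Eᵢ e^(−Eᵢ/kT) / Z = (0.0117·0.9000 + 0.310·0.06124 + 0.322·0.05497) / 1.016 = 0.046 eV.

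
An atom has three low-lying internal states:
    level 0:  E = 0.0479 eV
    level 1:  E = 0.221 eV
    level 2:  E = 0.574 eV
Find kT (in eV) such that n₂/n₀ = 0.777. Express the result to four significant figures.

2.085 eV

n₂/n₀ = exp[−(E₂−E₀)/kT] = 0.777.
⇒ (E₂−E₀)/kT = ln(1/0.777) = ln(1.28700) = 0.252314.
kT = 0.5261 eV / 0.252314 = 2.085 eV.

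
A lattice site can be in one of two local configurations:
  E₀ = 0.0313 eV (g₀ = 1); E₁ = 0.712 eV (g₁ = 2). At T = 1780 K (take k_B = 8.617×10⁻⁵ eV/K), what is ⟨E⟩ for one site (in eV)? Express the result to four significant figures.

0.04702 eV

k_BT = 8.617×10⁻⁵ × 1780 K = 0.153383 eV.
Eᵢ/kT = 0.204064, 4.64197.
Z = Σ gᵢe^(−Eᵢ/kT) = 1·e^(−0.204064) + 2·e^(−4.64197) = 0.815410 + 0.0192774 = 0.834687.
⟨E⟩ = Σ Eᵢ gᵢe^(−Eᵢ/kT) / Z = (0.0313·0.815410 + 0.712·0.0192774) / 0.834687 = 0.04702 eV.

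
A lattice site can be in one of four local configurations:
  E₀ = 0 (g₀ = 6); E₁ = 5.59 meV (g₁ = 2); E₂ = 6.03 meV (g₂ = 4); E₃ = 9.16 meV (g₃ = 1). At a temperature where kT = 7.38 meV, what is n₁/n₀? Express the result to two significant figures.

0.16

n₁/n₀ = (g₁/g₀) exp[−(E₁−E₀)/kT] = (2/6) × exp(−(5.59 meV)/(7.38 meV)) = (2/6) × exp(-0.7575) = 0.16.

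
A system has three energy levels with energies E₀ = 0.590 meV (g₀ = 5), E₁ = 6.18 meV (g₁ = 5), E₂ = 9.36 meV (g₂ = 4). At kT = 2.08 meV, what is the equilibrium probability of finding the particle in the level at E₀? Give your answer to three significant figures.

Eᵢ/kT = 0.28365, 2.9712, 4.5000.
Z = Σ gᵢe^(−Eᵢ/kT) = 5·e^(−0.28365) + 5·e^(−2.9712) + 4·e^(−4.5000) = 3.7652 + 0.25621 + 0.044436 = 4.0658.
P₀ = g₀ e^(−E₀/kT) / Z = 3.7652/4.0658 = 0.926.

0.926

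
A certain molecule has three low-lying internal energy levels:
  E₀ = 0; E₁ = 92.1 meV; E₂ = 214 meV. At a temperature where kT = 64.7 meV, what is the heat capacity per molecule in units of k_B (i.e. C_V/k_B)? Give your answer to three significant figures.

0.564

Eᵢ/kT = 0, 1.4235, 3.3076.
Z = Σ e^(−Eᵢ/kT) = e^(−0) + e^(−1.4235) + e^(−3.3076) = 1.0000 + 0.24087 + 0.036604 = 1.2775.
⟨E⟩ = 23.497 meV, ⟨E²⟩ = 2911.5 meV².
C_V/k_B = (⟨E²⟩ − ⟨E⟩²)/(kT)² = (2911.5 − 552.11)/4186.1 = 0.564.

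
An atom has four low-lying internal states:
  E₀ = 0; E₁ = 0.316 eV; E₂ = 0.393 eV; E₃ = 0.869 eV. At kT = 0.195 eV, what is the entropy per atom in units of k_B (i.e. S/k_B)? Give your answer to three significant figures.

0.772

Eᵢ/kT = 0, 1.6205, 2.0154, 4.4564.
Z = Σ e^(−Eᵢ/kT) = e^(−0) + e^(−1.6205) + e^(−2.0154) + e^(−4.4564) = 1.0000 + 0.19780 + 0.13327 + 0.011604 = 1.3427.
⟨E⟩ = Σ EᵢPᵢ = 0.093069 eV.
S/k_B = ln Z + ⟨E⟩/kT = ln(1.3427) + 0.093069/0.195 = 0.29468 + 0.47728 = 0.772.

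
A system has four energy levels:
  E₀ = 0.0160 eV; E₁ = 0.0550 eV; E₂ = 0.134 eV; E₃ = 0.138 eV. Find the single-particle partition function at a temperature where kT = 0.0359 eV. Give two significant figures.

Z = 0.90

Eᵢ/kT = 0.4457, 1.532, 3.733, 3.844.
Z = Σ e^(−Eᵢ/kT) = e^(−0.4457) + e^(−1.532) + e^(−3.733) + e^(−3.844) = 0.6404 + 0.2161 + 0.02392 + 0.02141 = 0.9018.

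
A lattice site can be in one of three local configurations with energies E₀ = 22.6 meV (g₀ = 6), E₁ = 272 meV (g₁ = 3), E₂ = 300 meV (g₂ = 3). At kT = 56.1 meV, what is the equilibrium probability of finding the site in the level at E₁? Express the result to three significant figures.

0.00581

Eᵢ/kT = 0.40285, 4.8485, 5.3476.
Z = Σ gᵢe^(−Eᵢ/kT) = 6·e^(−0.40285) + 3·e^(−4.8485) + 3·e^(−5.3476) = 4.0105 + 0.023520 + 0.014279 = 4.0483.
P₁ = g₁ e^(−E₁/kT) / Z = 0.023520/4.0483 = 0.00581.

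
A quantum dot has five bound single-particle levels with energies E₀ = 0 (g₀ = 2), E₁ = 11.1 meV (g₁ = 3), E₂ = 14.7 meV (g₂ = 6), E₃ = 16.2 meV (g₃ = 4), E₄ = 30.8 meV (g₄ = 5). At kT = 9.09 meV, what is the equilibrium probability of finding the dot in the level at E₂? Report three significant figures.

Eᵢ/kT = 0, 1.2211, 1.6172, 1.7822, 3.3883.
Z = Σ gᵢe^(−Eᵢ/kT) = 2·e^(−0) + 3·e^(−1.2211) + 6·e^(−1.6172) + 4·e^(−1.7822) + 5·e^(−3.3883) = 2.0000 + 0.88472 + 1.1907 + 0.67307 + 0.16883 = 4.9173.
P₂ = g₂ e^(−E₂/kT) / Z = 1.1907/4.9173 = 0.242.

0.242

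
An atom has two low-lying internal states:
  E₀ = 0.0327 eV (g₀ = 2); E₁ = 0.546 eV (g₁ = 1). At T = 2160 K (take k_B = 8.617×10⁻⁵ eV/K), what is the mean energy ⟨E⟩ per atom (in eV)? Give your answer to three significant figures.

k_BT = 8.617×10⁻⁵ × 2160 K = 0.18613 eV.
Eᵢ/kT = 0.17568, 2.9334.
Z = Σ gᵢe^(−Eᵢ/kT) = 2·e^(−0.17568) + 1·e^(−2.9334) = 1.6778 + 0.053216 = 1.7310.
⟨E⟩ = Σ Eᵢ gᵢe^(−Eᵢ/kT) / Z = (0.0327·1.6778 + 0.546·0.053216) / 1.7310 = 0.0485 eV.

0.0485 eV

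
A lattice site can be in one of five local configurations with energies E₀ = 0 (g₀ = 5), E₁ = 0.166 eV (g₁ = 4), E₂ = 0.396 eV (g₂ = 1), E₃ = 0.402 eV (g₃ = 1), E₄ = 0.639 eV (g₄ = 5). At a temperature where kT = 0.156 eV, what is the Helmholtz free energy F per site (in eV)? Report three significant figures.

Eᵢ/kT = 0, 1.0641, 2.5385, 2.5769, 4.0962.
Z = Σ gᵢe^(−Eᵢ/kT) = 5·e^(−0) + 4·e^(−1.0641) + 1·e^(−2.5385) + 1·e^(−2.5769) + 5·e^(−4.0962) = 5.0000 + 1.3802 + 0.078985 + 0.076009 + 0.083179 = 6.6184.
F = −kT ln Z = −0.156 × ln(6.6184) = −0.156 × 1.8899 = -0.295 eV.

-0.295 eV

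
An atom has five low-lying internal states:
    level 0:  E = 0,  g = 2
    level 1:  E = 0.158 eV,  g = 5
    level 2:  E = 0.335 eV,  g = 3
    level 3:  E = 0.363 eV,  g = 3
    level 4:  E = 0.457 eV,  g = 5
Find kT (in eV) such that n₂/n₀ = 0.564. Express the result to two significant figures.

n₂/n₀ = (g₂/g₀) exp[−(E₂−E₀)/kT] = 0.564.
⇒ (E₂−E₀)/kT = ln((3/2)/0.564) = ln(2.660) = 0.9783.
kT = 0.335 eV / 0.9783 = 0.34 eV.

0.34 eV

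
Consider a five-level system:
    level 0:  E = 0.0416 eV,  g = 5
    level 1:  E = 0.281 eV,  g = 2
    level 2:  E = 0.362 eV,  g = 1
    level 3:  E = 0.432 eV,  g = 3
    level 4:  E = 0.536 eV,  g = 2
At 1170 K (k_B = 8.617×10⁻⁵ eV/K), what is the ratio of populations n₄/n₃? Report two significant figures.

0.24

k_BT = 8.617×10⁻⁵ × 1170 K = 0.1008 eV.
n₄/n₃ = (g₄/g₃) exp[−(E₄−E₃)/kT] = (2/3) × exp(−(0.104 eV)/(0.1008 eV)) = (2/3) × exp(-1.032) = 0.24.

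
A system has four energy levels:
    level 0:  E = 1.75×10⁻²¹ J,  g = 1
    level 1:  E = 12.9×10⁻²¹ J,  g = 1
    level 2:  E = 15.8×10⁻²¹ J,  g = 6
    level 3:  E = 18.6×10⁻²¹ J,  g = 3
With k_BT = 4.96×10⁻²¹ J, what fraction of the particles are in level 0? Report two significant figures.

Eᵢ/kT = 0.3528, 2.601, 3.185, 3.750.
Z = Σ gᵢe^(−Eᵢ/kT) = 1·e^(−0.3528) + 1·e^(−2.601) + 6·e^(−3.185) + 3·e^(−3.750) = 0.7027 + 0.07420 + 0.2483 + 0.07055 = 1.096.
P₀ = g₀ e^(−E₀/kT) / Z = 0.7027/1.096 = 0.64.

0.64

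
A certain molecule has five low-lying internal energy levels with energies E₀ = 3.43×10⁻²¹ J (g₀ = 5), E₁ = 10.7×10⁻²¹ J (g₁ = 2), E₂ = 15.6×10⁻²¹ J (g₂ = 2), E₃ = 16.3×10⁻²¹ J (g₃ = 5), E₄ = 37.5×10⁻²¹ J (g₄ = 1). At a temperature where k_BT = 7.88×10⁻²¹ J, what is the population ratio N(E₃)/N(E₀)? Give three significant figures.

n₃/n₀ = (g₃/g₀) exp[−(E₃−E₀)/kT] = (5/5) × exp(−(12.87 ×10⁻²¹ J)/(7.88 ×10⁻²¹ J)) = (5/5) × exp(-1.6332) = 0.195.

0.195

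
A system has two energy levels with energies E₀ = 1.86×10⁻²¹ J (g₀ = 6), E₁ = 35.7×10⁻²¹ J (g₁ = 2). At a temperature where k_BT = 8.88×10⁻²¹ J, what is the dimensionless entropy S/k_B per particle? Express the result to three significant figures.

1.83

Eᵢ/kT = 0.20946, 4.0203.
Z = Σ gᵢe^(−Eᵢ/kT) = 6·e^(−0.20946) + 2·e^(−4.0203) = 4.8661 + 0.035895 = 4.9020.
⟨E⟩ = Σ EᵢPᵢ = 2.1078 ×10⁻²¹ J.
S/k_B = ln Z + ⟨E⟩/kT = ln(4.9020) + 2.1078/8.88 = 1.5896 + 0.23736 = 1.83.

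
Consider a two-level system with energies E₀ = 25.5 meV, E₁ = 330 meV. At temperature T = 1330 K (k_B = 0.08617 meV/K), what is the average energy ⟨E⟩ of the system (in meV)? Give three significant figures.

45.5 meV

k_BT = 0.08617 × 1330 K = 114.61 meV.
Eᵢ/kT = 0.22249, 2.8793.
Z = Σ e^(−Eᵢ/kT) = e^(−0.22249) + e^(−2.8793) = 0.80052 + 0.056174 = 0.85669.
⟨E⟩ = Σ Eᵢ e^(−Eᵢ/kT) / Z = (25.5·0.80052 + 330·0.056174) / 0.85669 = 45.5 meV.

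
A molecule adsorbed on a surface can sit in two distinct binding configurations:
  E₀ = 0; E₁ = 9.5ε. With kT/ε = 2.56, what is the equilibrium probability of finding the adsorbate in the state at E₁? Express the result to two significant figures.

Eᵢ/kT = 0, 3.711.
Z = Σ e^(−Eᵢ/kT) = e^(−0) + e^(−3.711) = 1.000 + 0.02445 = 1.024.
P₁ = e^(−E₁/kT) / Z = 0.02445/1.024 = 0.024.

0.024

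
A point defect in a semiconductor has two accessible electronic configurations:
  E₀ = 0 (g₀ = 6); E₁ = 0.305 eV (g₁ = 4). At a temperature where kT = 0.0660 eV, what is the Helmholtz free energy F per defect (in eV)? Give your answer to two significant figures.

Eᵢ/kT = 0, 4.621.
Z = Σ gᵢe^(−Eᵢ/kT) = 6·e^(−0) + 4·e^(−4.621) = 6.000 + 0.03937 = 6.039.
F = −kT ln Z = −0.0660 × ln(6.039) = −0.0660 × 1.798 = -0.12 eV.

-0.12 eV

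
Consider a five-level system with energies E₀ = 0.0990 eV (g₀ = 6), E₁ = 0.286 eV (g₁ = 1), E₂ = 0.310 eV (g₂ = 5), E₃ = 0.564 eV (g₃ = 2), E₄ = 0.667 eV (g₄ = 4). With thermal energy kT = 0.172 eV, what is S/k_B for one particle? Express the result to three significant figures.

Eᵢ/kT = 0.57558, 1.6628, 1.8023, 3.2791, 3.8779.
Z = Σ gᵢe^(−Eᵢ/kT) = 6·e^(−0.57558) + 1·e^(−1.6628) + 5·e^(−1.8023) + 2·e^(−3.2791) + 4·e^(−3.8779) = 3.3743 + 0.18961 + 0.82460 + 0.075324 + 0.082777 = 4.5466.
⟨E⟩ = Σ EᵢPᵢ = 0.16311 eV.
S/k_B = ln Z + ⟨E⟩/kT = ln(4.5466) + 0.16311/0.172 = 1.5144 + 0.94831 = 2.46.

2.46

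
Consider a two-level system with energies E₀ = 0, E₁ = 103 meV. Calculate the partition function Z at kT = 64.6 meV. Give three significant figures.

Z = 1.20

Eᵢ/kT = 0, 1.5944.
Z = Σ e^(−Eᵢ/kT) = e^(−0) + e^(−1.5944) = 1.0000 + 0.20303 = 1.2030.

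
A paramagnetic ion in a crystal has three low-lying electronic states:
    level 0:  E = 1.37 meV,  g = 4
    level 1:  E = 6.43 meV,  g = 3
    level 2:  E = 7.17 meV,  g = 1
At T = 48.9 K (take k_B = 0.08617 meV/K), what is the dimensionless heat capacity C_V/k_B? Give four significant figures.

k_BT = 0.08617 × 48.9 K = 4.21371 meV.
Eᵢ/kT = 0.325129, 1.52597, 1.70159.
Z = Σ gᵢe^(−Eᵢ/kT) = 4·e^(−0.325129) + 3·e^(−1.52597) + 1·e^(−1.70159) = 2.88974 + 0.652230 + 0.182393 = 3.72436.
⟨E⟩ = 2.54018 meV, ⟨E²⟩ = 11.2145 meV².
C_V/k_B = (⟨E²⟩ − ⟨E⟩²)/(kT)² = (11.2145 − 6.45251)/17.7554 = 0.2682.

0.2682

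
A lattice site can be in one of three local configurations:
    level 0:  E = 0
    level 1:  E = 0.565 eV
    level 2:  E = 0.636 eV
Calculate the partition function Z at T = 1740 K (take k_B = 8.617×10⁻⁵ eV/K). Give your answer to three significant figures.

k_BT = 8.617×10⁻⁵ × 1740 K = 0.14994 eV.
Eᵢ/kT = 0, 3.7682, 4.2417.
Z = Σ e^(−Eᵢ/kT) = e^(−0) + e^(−3.7682) + e^(−4.2417) = 1.0000 + 0.023094 + 0.014383 = 1.0375.

Z = 1.04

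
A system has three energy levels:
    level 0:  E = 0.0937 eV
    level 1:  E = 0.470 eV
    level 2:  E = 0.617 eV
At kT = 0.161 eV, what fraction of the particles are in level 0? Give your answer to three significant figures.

Eᵢ/kT = 0.58199, 2.9193, 3.8323.
Z = Σ e^(−Eᵢ/kT) = e^(−0.58199) + e^(−2.9193) + e^(−3.8323) = 0.55879 + 0.053971 + 0.021660 = 0.63442.
P₀ = e^(−E₀/kT) / Z = 0.55879/0.63442 = 0.881.

0.881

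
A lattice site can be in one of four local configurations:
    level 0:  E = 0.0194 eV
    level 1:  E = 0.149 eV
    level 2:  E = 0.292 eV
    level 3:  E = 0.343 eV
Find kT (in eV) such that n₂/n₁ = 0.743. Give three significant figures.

0.481 eV

n₂/n₁ = exp[−(E₂−E₁)/kT] = 0.743.
⇒ (E₂−E₁)/kT = ln(1/0.743) = ln(1.3459) = 0.29706.
kT = 0.143 eV / 0.29706 = 0.481 eV.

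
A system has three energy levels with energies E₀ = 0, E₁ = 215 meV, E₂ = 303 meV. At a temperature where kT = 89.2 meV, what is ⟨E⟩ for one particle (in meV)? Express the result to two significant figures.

Eᵢ/kT = 0, 2.410, 3.397.
Z = Σ e^(−Eᵢ/kT) = e^(−0) + e^(−2.410) + e^(−3.397) = 1.000 + 0.08982 + 0.03347 = 1.123.
⟨E⟩ = Σ Eᵢ e^(−Eᵢ/kT) / Z = (0·1.000 + 215·0.08982 + 303·0.03347) / 1.123 = 26 meV.

26 meV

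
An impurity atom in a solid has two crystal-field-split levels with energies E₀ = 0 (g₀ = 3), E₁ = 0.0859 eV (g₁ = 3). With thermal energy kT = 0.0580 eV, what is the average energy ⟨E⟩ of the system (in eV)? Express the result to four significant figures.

Eᵢ/kT = 0, 1.48103.
Z = Σ gᵢe^(−Eᵢ/kT) = 3·e^(−0) + 3·e^(−1.48103) = 3.00000 + 0.682210 = 3.68221.
⟨E⟩ = Σ Eᵢ gᵢe^(−Eᵢ/kT) / Z = (0·3.00000 + 0.0859·0.682210) / 3.68221 = 0.01591 eV.

0.01591 eV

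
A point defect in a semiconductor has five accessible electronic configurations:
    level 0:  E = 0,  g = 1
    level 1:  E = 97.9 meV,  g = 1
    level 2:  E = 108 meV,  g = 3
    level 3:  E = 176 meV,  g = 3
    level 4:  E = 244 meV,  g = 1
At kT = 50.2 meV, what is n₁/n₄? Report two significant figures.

n₁/n₄ = (g₁/g₄) exp[−(E₁−E₄)/kT] = (1/1) × exp(−(-146.1 meV)/(50.2 meV)) = (1/1) × exp(2.910) = 18.

18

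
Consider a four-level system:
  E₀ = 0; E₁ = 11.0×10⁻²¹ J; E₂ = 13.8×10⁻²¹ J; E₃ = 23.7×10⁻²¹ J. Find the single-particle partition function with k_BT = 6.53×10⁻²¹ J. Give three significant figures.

Z = 1.33

Eᵢ/kT = 0, 1.6845, 2.1133, 3.6294.
Z = Σ e^(−Eᵢ/kT) = e^(−0) + e^(−1.6845) + e^(−2.1133) + e^(−3.6294) = 1.0000 + 0.18554 + 0.12084 + 0.026532 = 1.3329.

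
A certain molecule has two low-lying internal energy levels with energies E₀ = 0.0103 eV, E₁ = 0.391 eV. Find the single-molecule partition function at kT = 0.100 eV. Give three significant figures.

Z = 0.922

Eᵢ/kT = 0.10300, 3.9100.
Z = Σ e^(−Eᵢ/kT) = e^(−0.10300) + e^(−3.9100) = 0.90213 + 0.020041 = 0.92217.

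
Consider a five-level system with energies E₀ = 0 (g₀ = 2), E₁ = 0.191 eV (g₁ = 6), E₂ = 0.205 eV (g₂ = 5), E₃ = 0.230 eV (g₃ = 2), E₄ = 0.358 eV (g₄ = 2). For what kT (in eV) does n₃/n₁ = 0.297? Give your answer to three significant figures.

0.338 eV

n₃/n₁ = (g₃/g₁) exp[−(E₃−E₁)/kT] = 0.297.
⇒ (E₃−E₁)/kT = ln((2/6)/0.297) = ln(1.1223) = 0.11538.
kT = 0.039 eV / 0.11538 = 0.338 eV.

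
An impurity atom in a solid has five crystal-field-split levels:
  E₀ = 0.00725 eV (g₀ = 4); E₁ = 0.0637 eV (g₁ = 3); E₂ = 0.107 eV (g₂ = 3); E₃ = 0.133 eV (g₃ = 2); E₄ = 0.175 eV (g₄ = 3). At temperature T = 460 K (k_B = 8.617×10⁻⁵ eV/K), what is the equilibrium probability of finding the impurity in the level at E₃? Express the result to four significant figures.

0.01646

k_BT = 8.617×10⁻⁵ × 460 K = 0.0396382 eV.
Eᵢ/kT = 0.182904, 1.60704, 2.69942, 3.35535, 4.41493.
Z = Σ gᵢe^(−Eᵢ/kT) = 4·e^(−0.182904) + 3·e^(−1.60704) + 3·e^(−2.69942) + 2·e^(−3.35535) + 3·e^(−4.41493) = 3.33139 + 0.601440 + 0.201734 + 0.0697943 + 0.0362862 = 4.24064.
P₃ = g₃ e^(−E₃/kT) / Z = 0.0697943/4.24064 = 0.01646.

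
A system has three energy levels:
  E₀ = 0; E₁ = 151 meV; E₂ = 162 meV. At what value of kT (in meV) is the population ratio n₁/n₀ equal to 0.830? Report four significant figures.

n₁/n₀ = exp[−(E₁−E₀)/kT] = 0.830.
⇒ (E₁−E₀)/kT = ln(1/0.830) = ln(1.20482) = 0.186330.
kT = 151 meV / 0.186330 = 810.4 meV.

810.4 meV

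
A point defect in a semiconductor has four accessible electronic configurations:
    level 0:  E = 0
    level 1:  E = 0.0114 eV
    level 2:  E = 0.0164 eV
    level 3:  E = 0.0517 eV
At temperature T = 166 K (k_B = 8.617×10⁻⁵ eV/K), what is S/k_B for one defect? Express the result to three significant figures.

k_BT = 8.617×10⁻⁵ × 166 K = 0.014304 eV.
Eᵢ/kT = 0, 0.79698, 1.1465, 3.6144.
Z = Σ e^(−Eᵢ/kT) = e^(−0) + e^(−0.79698) + e^(−1.1465) + e^(−3.6144) = 1.0000 + 0.45069 + 0.31775 + 0.026933 = 1.7954.
⟨E⟩ = Σ EᵢPᵢ = 0.0065397 eV.
S/k_B = ln Z + ⟨E⟩/kT = ln(1.7954) + 0.0065397/0.014304 = 0.58523 + 0.45719 = 1.04.

1.04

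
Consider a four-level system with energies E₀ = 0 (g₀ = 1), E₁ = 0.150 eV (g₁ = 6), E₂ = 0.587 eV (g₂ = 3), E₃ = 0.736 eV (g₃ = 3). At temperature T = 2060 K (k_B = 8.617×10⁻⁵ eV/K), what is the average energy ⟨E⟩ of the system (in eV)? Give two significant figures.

0.13 eV

k_BT = 8.617×10⁻⁵ × 2060 K = 0.1775 eV.
Eᵢ/kT = 0, 0.8451, 3.307, 4.146.
Z = Σ gᵢe^(−Eᵢ/kT) = 1·e^(−0) + 6·e^(−0.8451) + 3·e^(−3.307) + 3·e^(−4.146) = 1.000 + 2.577 + 0.1099 + 0.04748 = 3.734.
⟨E⟩ = Σ Eᵢ gᵢe^(−Eᵢ/kT) / Z = (0·1.000 + 0.150·2.577 + 0.587·0.1099 + 0.736·0.04748) / 3.734 = 0.13 eV.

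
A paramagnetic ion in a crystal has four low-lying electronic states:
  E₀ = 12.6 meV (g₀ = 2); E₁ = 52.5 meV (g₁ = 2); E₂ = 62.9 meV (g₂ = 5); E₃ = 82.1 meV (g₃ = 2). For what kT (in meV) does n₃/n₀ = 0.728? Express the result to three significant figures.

n₃/n₀ = (g₃/g₀) exp[−(E₃−E₀)/kT] = 0.728.
⇒ (E₃−E₀)/kT = ln((2/2)/0.728) = ln(1.3736) = 0.31744.
kT = 69.5 meV / 0.31744 = 219 meV.

219 meV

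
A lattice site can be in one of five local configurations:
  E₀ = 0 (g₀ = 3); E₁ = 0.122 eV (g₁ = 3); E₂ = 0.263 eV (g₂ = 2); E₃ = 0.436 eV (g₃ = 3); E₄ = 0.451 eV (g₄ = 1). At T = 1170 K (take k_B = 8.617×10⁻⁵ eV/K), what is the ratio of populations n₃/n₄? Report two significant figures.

3.5

k_BT = 8.617×10⁻⁵ × 1170 K = 0.1008 eV.
n₃/n₄ = (g₃/g₄) exp[−(E₃−E₄)/kT] = (3/1) × exp(−(-0.015 eV)/(0.1008 eV)) = (3/1) × exp(0.1488) = 3.5.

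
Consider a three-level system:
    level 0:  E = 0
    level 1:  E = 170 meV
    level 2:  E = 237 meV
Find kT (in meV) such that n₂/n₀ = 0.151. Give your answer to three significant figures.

n₂/n₀ = exp[−(E₂−E₀)/kT] = 0.151.
⇒ (E₂−E₀)/kT = ln(1/0.151) = ln(6.6225) = 1.8905.
kT = 237 meV / 1.8905 = 125 meV.

125 meV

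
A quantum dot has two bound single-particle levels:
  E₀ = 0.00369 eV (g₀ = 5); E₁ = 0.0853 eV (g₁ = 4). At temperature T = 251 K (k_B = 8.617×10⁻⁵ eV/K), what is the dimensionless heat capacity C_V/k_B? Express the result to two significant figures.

0.25

k_BT = 8.617×10⁻⁵ × 251 K = 0.02163 eV.
Eᵢ/kT = 0.1706, 3.944.
Z = Σ gᵢe^(−Eᵢ/kT) = 5·e^(−0.1706) + 4·e^(−3.944) = 4.216 + 0.07748 = 4.293.
⟨E⟩ = 0.005163 eV, ⟨E²⟩ = 0.0001447 eV².
C_V/k_B = (⟨E²⟩ − ⟨E⟩²)/(kT)² = (0.0001447 − 0.00002666)/0.0004679 = 0.25.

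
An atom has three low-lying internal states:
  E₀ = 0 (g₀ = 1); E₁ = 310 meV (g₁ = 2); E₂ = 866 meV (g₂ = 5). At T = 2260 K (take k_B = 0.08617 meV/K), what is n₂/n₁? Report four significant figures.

k_BT = 0.08617 × 2260 K = 194.744 meV.
n₂/n₁ = (g₂/g₁) exp[−(E₂−E₁)/kT] = (5/2) × exp(−(556 meV)/(194.744 meV)) = (5/2) × exp(-2.85503) = 0.1439.

0.1439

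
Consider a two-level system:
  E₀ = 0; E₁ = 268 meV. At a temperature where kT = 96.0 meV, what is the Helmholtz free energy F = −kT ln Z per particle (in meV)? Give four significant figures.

Eᵢ/kT = 0, 2.79167.
Z = Σ e^(−Eᵢ/kT) = e^(−0) + e^(−2.79167) = 1.00000 + 0.0613187 = 1.06132.
F = −kT ln Z = −96.0 × ln(1.06132) = −96.0 × 0.0595134 = -5.713 meV.

-5.713 meV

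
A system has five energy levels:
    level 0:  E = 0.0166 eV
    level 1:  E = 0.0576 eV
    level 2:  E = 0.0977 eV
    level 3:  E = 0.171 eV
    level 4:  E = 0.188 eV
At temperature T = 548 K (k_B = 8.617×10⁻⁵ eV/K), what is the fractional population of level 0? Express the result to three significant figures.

0.601

k_BT = 8.617×10⁻⁵ × 548 K = 0.047221 eV.
Eᵢ/kT = 0.35154, 1.2198, 2.0690, 3.6213, 3.9813.
Z = Σ e^(−Eᵢ/kT) = e^(−0.35154) + e^(−1.2198) + e^(−2.0690) + e^(−3.6213) + e^(−3.9813) = 0.70360 + 0.29529 + 0.12631 + 0.026748 + 0.018661 = 1.1706.
P₀ = e^(−E₀/kT) / Z = 0.70360/1.1706 = 0.601.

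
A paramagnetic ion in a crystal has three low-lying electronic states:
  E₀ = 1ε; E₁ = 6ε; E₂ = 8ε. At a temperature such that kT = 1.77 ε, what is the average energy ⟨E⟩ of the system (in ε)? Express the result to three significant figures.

Eᵢ/kT = 0.56497, 3.3898, 4.5198.
Z = Σ e^(−Eᵢ/kT) = e^(−0.56497) + e^(−3.3898) + e^(−4.5198) = 0.56838 + 0.033715 + 0.010891 = 0.61299.
⟨E⟩ = Σ Eᵢ e^(−Eᵢ/kT) / Z = (1·0.56838 + 6·0.033715 + 8·0.010891) / 0.61299 = 1.40 ε.

1.40 ε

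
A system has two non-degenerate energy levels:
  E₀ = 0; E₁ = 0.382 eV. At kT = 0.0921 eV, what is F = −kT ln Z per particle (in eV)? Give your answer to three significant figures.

Eᵢ/kT = 0, 4.1477.
Z = Σ e^(−Eᵢ/kT) = e^(−0) + e^(−4.1477) = 1.0000 + 0.015801 = 1.0158.
F = −kT ln Z = −0.0921 × ln(1.0158) = −0.0921 × 0.015676 = -0.00144 eV.

-0.00144 eV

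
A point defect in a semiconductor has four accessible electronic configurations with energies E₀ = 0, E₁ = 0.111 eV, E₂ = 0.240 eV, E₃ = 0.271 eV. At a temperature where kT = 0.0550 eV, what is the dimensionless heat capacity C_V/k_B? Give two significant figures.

0.74

Eᵢ/kT = 0, 2.018, 4.364, 4.927.
Z = Σ e^(−Eᵢ/kT) = e^(−0) + e^(−2.018) + e^(−4.364) + e^(−4.927) = 1.000 + 0.1329 + 0.01273 + 0.007248 = 1.153.
⟨E⟩ = 0.01715 eV, ⟨E²⟩ = 0.002518 eV².
C_V/k_B = (⟨E²⟩ − ⟨E⟩²)/(kT)² = (0.002518 − 0.0002941)/0.003025 = 0.74.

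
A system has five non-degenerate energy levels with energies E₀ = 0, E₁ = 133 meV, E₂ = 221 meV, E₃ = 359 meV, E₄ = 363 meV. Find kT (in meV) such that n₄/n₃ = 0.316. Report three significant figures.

n₄/n₃ = exp[−(E₄−E₃)/kT] = 0.316.
⇒ (E₄−E₃)/kT = ln(1/0.316) = ln(3.1646) = 1.1520.
kT = 4 meV / 1.1520 = 3.47 meV.

3.47 meV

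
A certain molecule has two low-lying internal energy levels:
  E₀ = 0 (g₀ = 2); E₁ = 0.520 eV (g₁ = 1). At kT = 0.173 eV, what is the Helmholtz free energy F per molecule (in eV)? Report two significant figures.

-0.12 eV

Eᵢ/kT = 0, 3.006.
Z = Σ gᵢe^(−Eᵢ/kT) = 2·e^(−0) + 1·e^(−3.006) = 2.000 + 0.04949 = 2.049.
F = −kT ln Z = −0.173 × ln(2.049) = −0.173 × 0.7174 = -0.12 eV.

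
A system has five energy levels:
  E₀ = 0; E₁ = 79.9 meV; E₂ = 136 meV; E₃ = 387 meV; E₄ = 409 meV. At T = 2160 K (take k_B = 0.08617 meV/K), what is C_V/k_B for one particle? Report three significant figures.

0.384

k_BT = 0.08617 × 2160 K = 186.13 meV.
Eᵢ/kT = 0, 0.42927, 0.73067, 2.0792, 2.1974.
Z = Σ e^(−Eᵢ/kT) = e^(−0) + e^(−0.42927) + e^(−0.73067) + e^(−2.0792) + e^(−2.1974) = 1.0000 + 0.65098 + 0.48159 + 0.12503 + 0.11109 = 2.3687.
⟨E⟩ = 89.219 meV, ⟨E²⟩ = 21266 meV².
C_V/k_B = (⟨E²⟩ − ⟨E⟩²)/(kT)² = (21266 − 7960.0)/34644 = 0.384.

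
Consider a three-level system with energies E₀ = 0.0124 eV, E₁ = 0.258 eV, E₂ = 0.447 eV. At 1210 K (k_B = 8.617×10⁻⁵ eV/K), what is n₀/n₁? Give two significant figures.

11

k_BT = 8.617×10⁻⁵ × 1210 K = 0.1043 eV.
n₀/n₁ = exp[−(E₀−E₁)/kT] = exp(−(-0.2456 eV)/(0.1043 eV)) = exp(2.355) = 11.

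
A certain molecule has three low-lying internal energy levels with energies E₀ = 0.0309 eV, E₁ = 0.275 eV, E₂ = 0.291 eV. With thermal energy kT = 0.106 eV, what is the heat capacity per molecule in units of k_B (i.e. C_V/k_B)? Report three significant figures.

Eᵢ/kT = 0.29151, 2.5943, 2.7453.
Z = Σ e^(−Eᵢ/kT) = e^(−0.29151) + e^(−2.5943) + e^(−2.7453) = 0.74713 + 0.074698 + 0.064229 = 0.88606.
⟨E⟩ = 0.070333 eV, ⟨E²⟩ = 0.013319 eV².
C_V/k_B = (⟨E²⟩ − ⟨E⟩²)/(kT)² = (0.013319 − 0.0049467)/0.011236 = 0.745.

0.745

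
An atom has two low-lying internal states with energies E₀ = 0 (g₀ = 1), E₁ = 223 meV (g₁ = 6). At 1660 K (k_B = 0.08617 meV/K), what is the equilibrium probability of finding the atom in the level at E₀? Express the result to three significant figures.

0.442

k_BT = 0.08617 × 1660 K = 143.04 meV.
Eᵢ/kT = 0, 1.5590.
Z = Σ gᵢe^(−Eᵢ/kT) = 1·e^(−0) + 6·e^(−1.5590) = 1.0000 + 1.2621 = 2.2621.
P₀ = g₀ e^(−E₀/kT) / Z = 1.0000/2.2621 = 0.442.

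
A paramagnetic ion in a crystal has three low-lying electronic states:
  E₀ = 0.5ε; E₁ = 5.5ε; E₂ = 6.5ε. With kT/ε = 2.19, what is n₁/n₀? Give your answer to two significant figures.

n₁/n₀ = exp[−(E₁−E₀)/kT] = exp(−(5.0ε)/(2.19ε)) = exp(-2.283) = 0.10.

0.10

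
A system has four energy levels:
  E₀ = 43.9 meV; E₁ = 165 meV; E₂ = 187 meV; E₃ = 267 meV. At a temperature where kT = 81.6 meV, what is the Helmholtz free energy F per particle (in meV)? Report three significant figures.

12.8 meV

Eᵢ/kT = 0.53799, 2.0221, 2.2917, 3.2721.
Z = Σ e^(−Eᵢ/kT) = e^(−0.53799) + e^(−2.0221) + e^(−2.2917) + e^(−3.2721) = 0.58392 + 0.13238 + 0.10109 + 0.037927 = 0.85532.
F = −kT ln Z = −81.6 × ln(0.85532) = −81.6 × -0.15628 = 12.8 meV.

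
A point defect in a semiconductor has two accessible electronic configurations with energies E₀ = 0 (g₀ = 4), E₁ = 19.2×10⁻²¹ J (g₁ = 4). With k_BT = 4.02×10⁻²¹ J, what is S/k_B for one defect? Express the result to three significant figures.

1.43

Eᵢ/kT = 0, 4.7761.
Z = Σ gᵢe^(−Eᵢ/kT) = 4·e^(−0) + 4·e^(−4.7761) = 4.0000 + 0.033715 = 4.0337.
⟨E⟩ = Σ EᵢPᵢ = 0.16048 ×10⁻²¹ J.
S/k_B = ln Z + ⟨E⟩/kT = ln(4.0337) + 0.16048/4.02 = 1.3947 + 0.039920 = 1.43.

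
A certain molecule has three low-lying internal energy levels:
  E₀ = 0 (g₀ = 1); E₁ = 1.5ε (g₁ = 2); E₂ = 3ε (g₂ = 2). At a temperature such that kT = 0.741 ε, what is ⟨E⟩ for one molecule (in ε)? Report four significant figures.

Eᵢ/kT = 0, 2.02429, 4.04858.
Z = Σ gᵢe^(−Eᵢ/kT) = 1·e^(−0) + 2·e^(−2.02429) + 2·e^(−4.04858) = 1.00000 + 0.264175 + 0.0348943 = 1.29907.
⟨E⟩ = Σ Eᵢ gᵢe^(−Eᵢ/kT) / Z = (0·1.00000 + 1.5·0.264175 + 3·0.0348943) / 1.29907 = 0.3856 ε.

0.3856 ε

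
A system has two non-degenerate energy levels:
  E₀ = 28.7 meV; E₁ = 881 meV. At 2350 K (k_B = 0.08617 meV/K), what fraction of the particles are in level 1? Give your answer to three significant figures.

k_BT = 0.08617 × 2350 K = 202.50 meV.
Eᵢ/kT = 0.14173, 4.3506.
Z = Σ e^(−Eᵢ/kT) = e^(−0.14173) + e^(−4.3506) = 0.86786 + 0.012899 = 0.88076.
P₁ = e^(−E₁/kT) / Z = 0.012899/0.88076 = 0.0146.

0.0146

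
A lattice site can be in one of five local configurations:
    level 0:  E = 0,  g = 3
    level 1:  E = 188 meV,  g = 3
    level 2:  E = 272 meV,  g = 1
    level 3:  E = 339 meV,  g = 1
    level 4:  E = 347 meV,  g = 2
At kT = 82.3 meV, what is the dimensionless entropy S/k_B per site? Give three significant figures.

1.52

Eᵢ/kT = 0, 2.2843, 3.3050, 4.1191, 4.2163.
Z = Σ gᵢe^(−Eᵢ/kT) = 3·e^(−0) + 3·e^(−2.2843) + 1·e^(−3.3050) + 1·e^(−4.1191) + 2·e^(−4.2163) = 3.0000 + 0.30554 + 0.036699 + 0.016259 + 0.029506 = 3.3880.
⟨E⟩ = Σ EᵢPᵢ = 24.550 meV.
S/k_B = ln Z + ⟨E⟩/kT = ln(3.3880) + 24.550/82.3 = 1.2202 + 0.29830 = 1.52.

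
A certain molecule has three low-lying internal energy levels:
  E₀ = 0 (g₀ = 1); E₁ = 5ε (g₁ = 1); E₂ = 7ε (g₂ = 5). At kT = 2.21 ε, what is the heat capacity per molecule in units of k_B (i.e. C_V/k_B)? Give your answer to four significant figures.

Eᵢ/kT = 0, 2.26244, 3.16742.
Z = Σ gᵢe^(−Eᵢ/kT) = 1·e^(−0) + 1·e^(−2.26244) + 5·e^(−3.16742) = 1.00000 + 0.104096 + 0.210561 = 1.31466.
⟨E⟩ = 1.51705 ε, ⟨E²⟩ = 9.82755 ε².
C_V/k_B = (⟨E²⟩ − ⟨E⟩²)/(kT)² = (9.82755 − 2.30144)/4.88410 = 1.541.

1.541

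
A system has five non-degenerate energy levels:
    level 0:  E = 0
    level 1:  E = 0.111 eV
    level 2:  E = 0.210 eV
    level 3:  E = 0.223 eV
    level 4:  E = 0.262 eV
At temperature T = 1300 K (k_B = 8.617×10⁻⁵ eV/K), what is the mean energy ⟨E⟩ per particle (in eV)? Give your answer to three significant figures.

k_BT = 8.617×10⁻⁵ × 1300 K = 0.11202 eV.
Eᵢ/kT = 0, 0.99089, 1.8747, 1.9907, 2.3389.
Z = Σ e^(−Eᵢ/kT) = e^(−0) + e^(−0.99089) + e^(−1.8747) + e^(−1.9907) + e^(−2.3389) = 1.0000 + 0.37125 + 0.15340 + 0.13660 + 0.096434 = 1.7577.
⟨E⟩ = Σ Eᵢ e^(−Eᵢ/kT) / Z = (0·1.0000 + 0.111·0.37125 + 0.210·0.15340 + 0.223·0.13660 + 0.262·0.096434) / 1.7577 = 0.0735 eV.

0.0735 eV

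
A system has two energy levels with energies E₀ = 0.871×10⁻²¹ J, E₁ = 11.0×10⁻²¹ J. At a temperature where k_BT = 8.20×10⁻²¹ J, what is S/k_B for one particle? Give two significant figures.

Eᵢ/kT = 0.1062, 1.341.
Z = Σ e^(−Eᵢ/kT) = e^(−0.1062) + e^(−1.341) = 0.8992 + 0.2616 = 1.161.
⟨E⟩ = Σ EᵢPᵢ = 3.153 ×10⁻²¹ J.
S/k_B = ln Z + ⟨E⟩/kT = ln(1.161) + 3.153/8.20 = 0.1493 + 0.3845 = 0.53.

0.53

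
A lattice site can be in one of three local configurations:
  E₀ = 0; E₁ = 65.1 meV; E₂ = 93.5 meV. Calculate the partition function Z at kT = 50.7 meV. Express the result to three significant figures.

Eᵢ/kT = 0, 1.2840, 1.8442.
Z = Σ e^(−Eᵢ/kT) = e^(−0) + e^(−1.2840) + e^(−1.8442) = 1.0000 + 0.27693 + 0.15815 = 1.4351.

Z = 1.44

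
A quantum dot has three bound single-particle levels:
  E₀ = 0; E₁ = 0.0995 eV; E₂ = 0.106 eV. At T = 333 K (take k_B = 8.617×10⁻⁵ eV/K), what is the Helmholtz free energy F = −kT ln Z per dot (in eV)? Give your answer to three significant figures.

-0.00157 eV

k_BT = 8.617×10⁻⁵ × 333 K = 0.028695 eV.
Eᵢ/kT = 0, 3.4675, 3.6940.
Z = Σ e^(−Eᵢ/kT) = e^(−0) + e^(−3.4675) + e^(−3.6940) = 1.0000 + 0.031195 + 0.024872 = 1.0561.
F = −kT ln Z = −0.028695 × ln(1.0561) = −0.028695 × 0.054583 = -0.00157 eV.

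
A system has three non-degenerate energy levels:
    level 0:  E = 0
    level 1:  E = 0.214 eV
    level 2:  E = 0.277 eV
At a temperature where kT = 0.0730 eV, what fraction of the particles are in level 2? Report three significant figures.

0.0209

Eᵢ/kT = 0, 2.9315, 3.7945.
Z = Σ e^(−Eᵢ/kT) = e^(−0) + e^(−2.9315) + e^(−3.7945) = 1.0000 + 0.053317 + 0.022494 = 1.0758.
P₂ = e^(−E₂/kT) / Z = 0.022494/1.0758 = 0.0209.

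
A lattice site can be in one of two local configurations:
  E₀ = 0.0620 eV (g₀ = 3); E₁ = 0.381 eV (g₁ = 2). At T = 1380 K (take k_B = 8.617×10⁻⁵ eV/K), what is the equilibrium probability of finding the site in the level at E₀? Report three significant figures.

0.956

k_BT = 8.617×10⁻⁵ × 1380 K = 0.11891 eV.
Eᵢ/kT = 0.52140, 3.2041.
Z = Σ gᵢe^(−Eᵢ/kT) = 3·e^(−0.52140) + 2·e^(−3.2041) = 1.7811 + 0.081191 = 1.8623.
P₀ = g₀ e^(−E₀/kT) / Z = 1.7811/1.8623 = 0.956.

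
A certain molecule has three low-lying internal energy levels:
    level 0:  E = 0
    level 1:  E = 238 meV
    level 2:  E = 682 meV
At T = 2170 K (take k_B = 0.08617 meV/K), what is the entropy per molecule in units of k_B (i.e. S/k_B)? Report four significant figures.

k_BT = 0.08617 × 2170 K = 186.989 meV.
Eᵢ/kT = 0, 1.27280, 3.64727.
Z = Σ e^(−Eᵢ/kT) = e^(−0) + e^(−1.27280) + e^(−3.64727) = 1.00000 + 0.280046 + 0.0260622 = 1.30611.
⟨E⟩ = Σ EᵢPᵢ = 64.6388 meV.
S/k_B = ln Z + ⟨E⟩/kT = ln(1.30611) + 64.6388/186.989 = 0.267053 + 0.345682 = 0.6127.

0.6127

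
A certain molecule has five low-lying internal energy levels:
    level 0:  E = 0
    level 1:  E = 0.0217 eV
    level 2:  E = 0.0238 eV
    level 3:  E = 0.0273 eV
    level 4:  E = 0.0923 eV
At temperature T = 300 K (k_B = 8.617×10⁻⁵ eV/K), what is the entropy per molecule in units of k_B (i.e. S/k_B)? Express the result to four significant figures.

k_BT = 8.617×10⁻⁵ × 300 K = 0.0258510 eV.
Eᵢ/kT = 0, 0.839426, 0.920661, 1.05605, 3.57046.
Z = Σ e^(−Eᵢ/kT) = e^(−0) + e^(−0.839426) + e^(−0.920661) + e^(−1.05605) + e^(−3.57046) = 1.00000 + 0.431958 + 0.398256 + 0.347827 + 0.0281429 = 2.20618.
⟨E⟩ = Σ EᵢPᵢ = 0.0140266 eV.
S/k_B = ln Z + ⟨E⟩/kT = ln(2.20618) + 0.0140266/0.0258510 = 0.791263 + 0.542594 = 1.334.

1.334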